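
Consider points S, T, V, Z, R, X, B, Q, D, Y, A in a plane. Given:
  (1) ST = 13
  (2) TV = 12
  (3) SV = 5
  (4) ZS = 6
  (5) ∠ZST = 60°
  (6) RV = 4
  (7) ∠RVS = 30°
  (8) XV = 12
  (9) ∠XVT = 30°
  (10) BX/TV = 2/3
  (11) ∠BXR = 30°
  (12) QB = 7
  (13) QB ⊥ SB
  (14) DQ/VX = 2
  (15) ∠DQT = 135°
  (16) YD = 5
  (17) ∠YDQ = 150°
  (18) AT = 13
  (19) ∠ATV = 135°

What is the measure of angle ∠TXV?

Step 1: By the law of cosines on triangle XVT: XT² = 12² + 12² − 2·12·12·cos(30°) = 38.58, so XT ≈ 6.21.
Step 2: By the inverse law of cosines on triangle TXV: cos(∠TXV) = (6.21² + 12² − 12²) / (2·6.21·12) = 38.58/149.08 = 0.2588, so ∠TXV = 75°.

Therefore, the measure of angle ∠TXV = 75°.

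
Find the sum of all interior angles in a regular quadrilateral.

The sum of interior angles of an n-sided polygon is (n - 2) * 180.
For n = 4: (4 - 2) * 180 = 2 * 180 = 360 degrees.

360 degrees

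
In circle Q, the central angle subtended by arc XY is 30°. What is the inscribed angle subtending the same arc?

Inscribed angle = 30° / 2 = 15° (inscribed angle theorem).

15°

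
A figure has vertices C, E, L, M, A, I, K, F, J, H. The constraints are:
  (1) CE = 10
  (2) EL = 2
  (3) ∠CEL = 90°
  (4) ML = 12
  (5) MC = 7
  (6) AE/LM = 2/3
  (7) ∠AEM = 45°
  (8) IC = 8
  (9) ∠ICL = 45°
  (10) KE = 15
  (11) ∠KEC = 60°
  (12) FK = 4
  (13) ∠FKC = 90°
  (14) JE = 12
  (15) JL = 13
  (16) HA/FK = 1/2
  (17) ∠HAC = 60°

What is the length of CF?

Step 1: By the law of cosines on triangle CEK: CK² = 10² + 15² − 2·10·15·cos(60°) = 175, so CK = 5·√7.
Step 2: By the law of cosines on triangle CKF: CF² = (5·√7)² + 4² − 2·5·√7·4·cos(90°) = 191, so CF = √191.

Therefore, the length of CF = √191.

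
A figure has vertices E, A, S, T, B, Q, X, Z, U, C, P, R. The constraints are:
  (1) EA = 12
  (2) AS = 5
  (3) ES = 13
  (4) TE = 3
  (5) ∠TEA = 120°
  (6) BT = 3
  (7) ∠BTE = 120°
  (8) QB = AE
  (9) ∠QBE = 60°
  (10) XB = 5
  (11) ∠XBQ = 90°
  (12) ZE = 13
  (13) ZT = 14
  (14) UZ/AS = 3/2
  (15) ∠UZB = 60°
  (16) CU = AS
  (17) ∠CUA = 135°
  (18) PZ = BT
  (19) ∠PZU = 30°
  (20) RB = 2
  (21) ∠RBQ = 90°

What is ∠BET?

Step 1: By the law of cosines on triangle ETB: EB² = 3² + 3² − 2·3·3·cos(120°) = 27, so EB = 3·√3.
Step 2: By the inverse law of cosines on triangle BET: cos(∠BET) = ((3·√3)² + 3² − 3²) / (2·3·√3·3) = 27/31.18 = 0.866, so ∠BET = 30°.

Therefore, the measure of angle ∠BET = 30°.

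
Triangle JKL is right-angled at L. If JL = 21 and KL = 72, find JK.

In a right triangle, the square of the hypotenuse equals the sum of the squares of the two legs.
The legs are 21 and 72, so the hypotenuse = sqrt(441 + 5184) = sqrt(5625) = 75.

75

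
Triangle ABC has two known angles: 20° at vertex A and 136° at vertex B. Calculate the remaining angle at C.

angle C = 180 - 20 - 136 = 24 degrees.

24 degrees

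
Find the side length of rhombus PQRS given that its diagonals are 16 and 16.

Half-diagonals are 8 and 8. side = sqrt(8^2 + 8^2) = sqrt(128) = 8*sqrt(2)

8*sqrt(2)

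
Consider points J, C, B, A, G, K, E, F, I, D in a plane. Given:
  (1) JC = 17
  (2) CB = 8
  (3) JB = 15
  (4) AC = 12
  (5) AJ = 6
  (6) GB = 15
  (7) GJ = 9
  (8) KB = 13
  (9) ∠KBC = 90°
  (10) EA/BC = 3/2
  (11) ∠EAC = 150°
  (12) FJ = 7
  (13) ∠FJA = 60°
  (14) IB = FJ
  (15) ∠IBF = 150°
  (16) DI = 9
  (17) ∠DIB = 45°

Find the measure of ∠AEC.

From the given relations: EA = 3/2·BC = 3/2·8 = 12.
Step 1: By the law of cosines on triangle EAC: EC² = 12² + 12² − 2·12·12·cos(150°) = 537.42, so EC ≈ 23.18.
Step 2: By the inverse law of cosines on triangle AEC: cos(∠AEC) = (12² + 23.18² − 12²) / (2·12·23.18) = 537.42/556.37 = 0.9659, so ∠AEC = 15°.

Therefore, the measure of angle ∠AEC = 15°.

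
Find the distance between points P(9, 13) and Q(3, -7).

d = sqrt((3 - 9)^2 + (-7 - 13)^2)
d = sqrt(-6^2 + -20^2)
d = sqrt(36 + 400)
d = sqrt(436) = 2*sqrt(109)

2*sqrt(109)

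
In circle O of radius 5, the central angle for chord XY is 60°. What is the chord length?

Chord = 2(5) sin(30°) = 5

5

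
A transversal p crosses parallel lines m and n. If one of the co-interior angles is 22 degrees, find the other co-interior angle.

Co-interior (same-side interior) angles are between the parallel lines on the same side of the transversal.
Unlike corresponding or alternate interior angles, they are supplementary rather than equal.
So the angle = 180 - 22 = 158 degrees.

158 degrees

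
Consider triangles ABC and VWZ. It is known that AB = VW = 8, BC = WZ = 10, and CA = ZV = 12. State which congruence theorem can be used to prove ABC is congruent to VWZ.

The given information provides:
AB = VW = 8, BC = WZ = 10, and CA = ZV = 12
This matches the SSS congruence theorem.
All three pairs of corresponding sides are equal (Side-Side-Side).

SSS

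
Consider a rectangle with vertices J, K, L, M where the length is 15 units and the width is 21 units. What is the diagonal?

d = sqrt(15^2 + 21^2) = sqrt(666) = 3*sqrt(74)

3*sqrt(74)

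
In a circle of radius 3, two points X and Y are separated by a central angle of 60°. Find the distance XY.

Drop a perpendicular from the center to the chord, bisecting both the chord and the central angle.
Each half-chord = r sin(θ/2) = 3 sin(30°).
The full chord = 2 × 3 × sin(30°) = 3.

3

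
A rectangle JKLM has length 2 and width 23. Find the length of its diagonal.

d = sqrt(2^2 + 23^2) = sqrt(533)

sqrt(533)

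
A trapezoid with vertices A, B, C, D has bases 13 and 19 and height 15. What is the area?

A trapezoid's area equals the midsegment times the height.
The midsegment is (13 + 19) / 2 = 16.
Area = 16 * 15 = 240.

240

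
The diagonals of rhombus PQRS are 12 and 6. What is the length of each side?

Half-diagonals are 6 and 3. side = sqrt(6^2 + 3^2) = sqrt(45) = 3*sqrt(5)

3*sqrt(5)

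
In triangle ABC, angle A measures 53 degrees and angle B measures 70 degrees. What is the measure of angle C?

Let angle C = x. Then 53 + 70 + x = 180.
x = 180 - 123 = 57 degrees.

57 degrees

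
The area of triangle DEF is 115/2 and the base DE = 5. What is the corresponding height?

Area = (1/2) * base * height
height = 2 * Area / base
height = 2 * 115/2 / 5
height = 115 / 5
height = 23

23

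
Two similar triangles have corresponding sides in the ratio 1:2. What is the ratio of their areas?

Area scales with the square of linear dimensions. If every length is multiplied by 1/2, then the area is multiplied by (1/2)^2 = 1/4.
The area ratio is 1:4.

1:4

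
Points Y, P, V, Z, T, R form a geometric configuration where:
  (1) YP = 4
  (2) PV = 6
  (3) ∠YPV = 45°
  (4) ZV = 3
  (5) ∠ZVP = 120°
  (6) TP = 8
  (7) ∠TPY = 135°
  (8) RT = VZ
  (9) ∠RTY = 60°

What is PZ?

Step 1: By the law of cosines on triangle PVZ: PZ² = 6² + 3² − 2·6·3·cos(120°) = 63, so PZ = 3·√7.

Therefore, the length of PZ = 3·√7.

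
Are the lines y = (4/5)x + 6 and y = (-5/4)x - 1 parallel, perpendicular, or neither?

Slope of line 1: m1 = 4/5
Slope of line 2: m2 = -5/4
Two lines are perpendicular when the product of their slopes is -1 (negative reciprocals).
m1 * m2 = (4/5) * (-5/4) = -1, confirming perpendicularity.

Perpendicular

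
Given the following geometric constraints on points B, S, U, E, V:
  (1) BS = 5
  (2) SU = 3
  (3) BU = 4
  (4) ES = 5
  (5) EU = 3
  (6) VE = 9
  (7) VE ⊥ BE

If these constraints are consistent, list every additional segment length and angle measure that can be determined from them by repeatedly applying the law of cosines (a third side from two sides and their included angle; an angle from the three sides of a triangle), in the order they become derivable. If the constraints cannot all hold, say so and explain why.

The constraints are consistent. Derivable facts, in order:
After 1 step:
- ∠BSU = 53.13°
- ∠BUS = 90°
- ∠ESU = 33.56°
- ∠EUS = 112.89°
- ∠SBU = 36.87°
- ∠SEU = 33.56°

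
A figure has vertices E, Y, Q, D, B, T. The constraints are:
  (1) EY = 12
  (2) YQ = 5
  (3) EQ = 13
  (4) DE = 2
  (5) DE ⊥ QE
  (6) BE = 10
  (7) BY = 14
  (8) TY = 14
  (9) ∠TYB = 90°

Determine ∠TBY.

Step 1: By the law of cosines on triangle BYT: BT² = 14² + 14² − 2·14·14·cos(90°) = 392, so BT = 14·√2.
Step 2: By the inverse law of cosines on triangle TBY: cos(∠TBY) = ((14·√2)² + 14² − 14²) / (2·14·√2·14) = 392/554.37 = 0.7071, so ∠TBY = 45°.

Therefore, the measure of angle ∠TBY = 45°.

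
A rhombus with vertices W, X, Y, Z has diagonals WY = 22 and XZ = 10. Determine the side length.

Half-diagonals are 11 and 5. side = sqrt(11^2 + 5^2) = sqrt(146)

sqrt(146)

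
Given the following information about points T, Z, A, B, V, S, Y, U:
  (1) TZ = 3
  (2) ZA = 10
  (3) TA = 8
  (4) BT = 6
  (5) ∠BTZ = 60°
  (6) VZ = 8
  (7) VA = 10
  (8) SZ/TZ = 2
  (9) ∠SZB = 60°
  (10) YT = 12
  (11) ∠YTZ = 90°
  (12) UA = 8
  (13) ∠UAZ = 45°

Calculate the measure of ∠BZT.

Step 1: By the law of cosines on triangle ZTB: ZB² = 3² + 6² − 2·3·6·cos(60°) = 27, so ZB = 3·√3.
Step 2: By the inverse law of cosines on triangle BZT: cos(∠BZT) = ((3·√3)² + 3² − 6²) / (2·3·√3·3) = 0/31.18 = 0, so ∠BZT = 90°.

Therefore, the measure of angle ∠BZT = 90°.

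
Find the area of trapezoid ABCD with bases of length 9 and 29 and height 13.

Area = (9 + 29) * 13 / 2 = 494 / 2 = 247

247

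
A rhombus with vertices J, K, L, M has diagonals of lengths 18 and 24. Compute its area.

Area of a rhombus = (d1 * d2) / 2
Area = (18 * 24) / 2
Area = 432 / 2
Area = 216

216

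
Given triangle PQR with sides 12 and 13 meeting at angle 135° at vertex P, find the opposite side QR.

When two sides and the included angle are known, the law of cosines gives the third side.
c^2 = a^2 + b^2 - 2ab cos(C) generalizes the Pythagorean theorem to non-right triangles.
Here: QR^2 = 144 + 169 - 312*(-sqrt(2)/2) = 156*sqrt(2) + 313
QR = sqrt(156*sqrt(2) + 313)

sqrt(156*sqrt(2) + 313)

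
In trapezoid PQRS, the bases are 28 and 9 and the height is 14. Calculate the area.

A trapezoid's area equals the midsegment times the height.
The midsegment is (28 + 9) / 2 = 37/2.
Area = 37/2 * 14 = 259.

259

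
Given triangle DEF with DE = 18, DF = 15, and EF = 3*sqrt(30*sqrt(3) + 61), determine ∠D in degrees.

When all three sides of a triangle are known, the law of cosines can be rearranged to find any angle.
cos(C) = (a² + b² - c²) / (2ab) gives cos(D) = -sqrt(3)/2.
Taking the inverse cosine: D = 150°.

150°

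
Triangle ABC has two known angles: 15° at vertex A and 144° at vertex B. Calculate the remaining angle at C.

By the triangle angle sum property, the three interior angles of any triangle add up to 180°.
We know angle A = 15° and angle B = 144°, so their sum is 159°.
Therefore angle C = 180° - 159° = 21°.

21 degrees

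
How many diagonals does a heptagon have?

The number of diagonals in an n-gon is n(n - 3)/2.
For n = 7: 7(7 - 3)/2 = 7 × 4 / 2 = 14.

14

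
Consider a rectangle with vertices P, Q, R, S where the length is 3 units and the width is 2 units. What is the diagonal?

d = sqrt(3^2 + 2^2) = sqrt(13)

sqrt(13)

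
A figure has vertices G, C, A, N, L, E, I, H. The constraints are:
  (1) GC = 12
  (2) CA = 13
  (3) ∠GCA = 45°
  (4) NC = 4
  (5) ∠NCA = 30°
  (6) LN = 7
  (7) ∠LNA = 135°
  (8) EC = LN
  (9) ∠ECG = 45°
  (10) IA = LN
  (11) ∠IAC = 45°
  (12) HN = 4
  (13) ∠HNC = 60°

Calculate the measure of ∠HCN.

Step 1: By the law of cosines on triangle CNH: CH² = 4² + 4² − 2·4·4·cos(60°) = 16, so CH = 4.
Step 2: By the inverse law of cosines on triangle HCN: cos(∠HCN) = (4² + 4² − 4²) / (2·4·4) = 16/32 = 0.5, so ∠HCN = 60°.

Therefore, the measure of angle ∠HCN = 60°.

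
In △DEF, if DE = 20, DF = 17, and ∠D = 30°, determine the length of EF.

Law of cosines: EF^2 = 20^2 + 17^2 - 2(20)(17)cos(30°) = 689 - 340*sqrt(3), so EF = sqrt(689 - 340*sqrt(3)).

sqrt(689 - 340*sqrt(3))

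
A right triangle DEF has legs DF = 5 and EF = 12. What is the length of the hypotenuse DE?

DE = sqrt(5^2 + 12^2) = sqrt(169) = 13

13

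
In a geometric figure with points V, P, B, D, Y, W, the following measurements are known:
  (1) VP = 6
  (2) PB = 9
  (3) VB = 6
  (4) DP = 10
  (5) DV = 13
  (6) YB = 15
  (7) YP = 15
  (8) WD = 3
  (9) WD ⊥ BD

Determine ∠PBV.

Step 1: By the inverse law of cosines on triangle PBV: cos(∠PBV) = (9² + 6² − 6²) / (2·9·6) = 81/108 = 0.75, so ∠PBV = 41.41°.

Therefore, the measure of angle ∠PBV = 41.41°.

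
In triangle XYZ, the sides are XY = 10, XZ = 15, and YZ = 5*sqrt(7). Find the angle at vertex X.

By the inverse law of cosines: cos(X) = (XY² + XZ² - YZ²) / (2 × XY × XZ)
cos(X) = (10² + 15² - (5*sqrt(7))²) / (2 × 10 × 15)
cos(X) = (100 + 225 - (175)) / 300
cos(X) = 1/2
X = arccos(1/2) = 60°

60°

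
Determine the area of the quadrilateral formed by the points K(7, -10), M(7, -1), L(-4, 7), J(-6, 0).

The Shoelace formula works by pairing each vertex with the next (cycling back to the first).
For each pair, compute x_i*y_(i+1) - x_(i+1)*y_i:
  (7*-1 - 7*-10) = 63
  (7*7 - -4*-1) = 45
  (-4*0 - -6*7) = 42
  (-6*-10 - 7*0) = 60
Taking half the absolute value of the total: Area = (1/2)(210) = 105.

105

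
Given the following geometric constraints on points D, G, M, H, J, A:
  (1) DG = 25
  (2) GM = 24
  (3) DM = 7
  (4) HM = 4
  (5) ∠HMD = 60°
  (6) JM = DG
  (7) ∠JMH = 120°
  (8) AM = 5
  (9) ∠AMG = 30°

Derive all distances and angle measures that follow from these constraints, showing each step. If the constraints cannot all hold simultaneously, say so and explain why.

The constraints are consistent.

From the given relations:
  JM = DG = 25

Step 1: From DM = 7, MH = 4, and ∠DMH = 60°, by the law of cosines:
  DH² = DM² + MH² - 2·DM·MH·cos(60°) = 49 + 16 - 28 = 37
  DH = √37

Step 2: From GM = 24, MA = 5, and ∠GMA = 30°, by the law of cosines:
  GA² = GM² + MA² - 2·GM·MA·cos(30°) = 576 + 25 - 207.8 = 393.2
  GA ≈ 19.83

Step 3: From HM = 4, MJ = 25, and ∠HMJ = 120°, by the law of cosines:
  HJ² = HM² + MJ² - 2·HM·MJ·cos(120°) = 16 + 625 + 100 = 741
  HJ ≈ 27.22

Step 4: From DG = 25, DM = 7, GM = 24, by the inverse law of cosines:
  cos(∠GDM) = (DG² + DM² - GM²) / (2·DG·DM)
  ∠GDM = 73.74°

Step 5: From GD = 25, GM = 24, DM = 7, by the inverse law of cosines:
  cos(∠DGM) = (GD² + GM² - DM²) / (2·GD·GM)
  ∠DGM = 16.26°

Step 6: From MD = 7, MG = 24, DG = 25, by the inverse law of cosines:
  cos(∠DMG) = (MD² + MG² - DG²) / (2·MD·MG)
  ∠DMG = 90°

Step 7: From DH = √37, DM = 7, HM = 4, by the inverse law of cosines:
  cos(∠HDM) = (DH² + DM² - HM²) / (2·DH·DM)
  ∠HDM = 34.72°

Step 8: From GA = 19.83, GM = 24, AM = 5, by the inverse law of cosines:
  cos(∠AGM) = (GA² + GM² - AM²) / (2·GA·GM)
  ∠AGM = 7.24°

Step 9: From HD = √37, HM = 4, DM = 7, by the inverse law of cosines:
  cos(∠DHM) = (HD² + HM² - DM²) / (2·HD·HM)
  ∠DHM = 85.28°

Step 10: From HJ = 27.22, HM = 4, JM = 25, by the inverse law of cosines:
  cos(∠JHM) = (HJ² + HM² - JM²) / (2·HJ·HM)
  ∠JHM = 52.69°

Step 11: From JH = 27.22, JM = 25, HM = 4, by the inverse law of cosines:
  cos(∠HJM) = (JH² + JM² - HM²) / (2·JH·JM)
  ∠HJM = 7.31°

Step 12: From AG = 19.83, AM = 5, GM = 24, by the inverse law of cosines:
  cos(∠GAM) = (AG² + AM² - GM²) / (2·AG·AM)
  ∠GAM = 142.76°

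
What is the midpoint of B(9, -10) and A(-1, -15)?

M = ((x₁ + x₂)/2, (y₁ + y₂)/2)
= ((9 + -1)/2, (-10 + -15)/2)
= (8/2, -25/2) = (4, -25/2)

(4, -25/2)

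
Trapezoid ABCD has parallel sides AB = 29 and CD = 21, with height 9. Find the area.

Area of a trapezoid = (base1 + base2) * height / 2
Area = (29 + 21) * 9 / 2
Area = 50 * 9 / 2
Area = 450 / 2
Area = 225

225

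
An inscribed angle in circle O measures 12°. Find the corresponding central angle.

Central angle = 2 × 12° = 24° (inscribed angle theorem).

24°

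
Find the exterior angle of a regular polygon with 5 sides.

Each exterior angle of a regular n-gon is 360 / n.
For n = 5: 360 / 5 = 72 degrees.

72 degrees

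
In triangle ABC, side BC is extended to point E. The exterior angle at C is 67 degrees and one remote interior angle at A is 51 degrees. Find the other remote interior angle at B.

The exterior angle theorem states that an exterior angle equals the sum of the two non-adjacent interior angles.
So 67 = 51 + angle B, which gives angle B = 67 - 51 = 16 degrees.

16 degrees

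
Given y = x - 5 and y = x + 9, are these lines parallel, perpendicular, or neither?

Slope of line 1: m1 = 1
Slope of line 2: m2 = 1
Two lines are parallel if and only if they have equal slopes (or both are vertical).
Here m1 = m2 = 1, confirming the lines are parallel.

Parallel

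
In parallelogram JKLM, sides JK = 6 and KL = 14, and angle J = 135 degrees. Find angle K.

Consecutive angles are supplementary: angle K = 180 - 135 = 45 degrees.

45 degrees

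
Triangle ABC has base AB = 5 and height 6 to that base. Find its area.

A triangle's area is half the area of a rectangle with the same base and height.
Area = (1/2) * 5 * 6 = 15.

15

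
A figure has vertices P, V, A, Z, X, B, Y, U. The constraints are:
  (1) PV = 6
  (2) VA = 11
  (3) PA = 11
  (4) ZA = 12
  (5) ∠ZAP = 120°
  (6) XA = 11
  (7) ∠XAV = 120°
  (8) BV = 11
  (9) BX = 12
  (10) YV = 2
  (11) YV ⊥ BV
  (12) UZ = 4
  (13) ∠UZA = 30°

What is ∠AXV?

Step 1: By the law of cosines on triangle XAV: XV² = 11² + 11² − 2·11·11·cos(120°) = 363, so XV = 11·√3.
Step 2: By the inverse law of cosines on triangle AXV: cos(∠AXV) = (11² + (11·√3)² − 11²) / (2·11·11·√3) = 363/419.16 = 0.866, so ∠AXV = 30°.

Therefore, the measure of angle ∠AXV = 30°.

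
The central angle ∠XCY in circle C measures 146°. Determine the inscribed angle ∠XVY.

An inscribed angle intercepts an arc from a point on the circle, while the central angle intercepts the same arc from the center.
The inscribed angle is always half the central angle: 146° / 2 = 73°.

73°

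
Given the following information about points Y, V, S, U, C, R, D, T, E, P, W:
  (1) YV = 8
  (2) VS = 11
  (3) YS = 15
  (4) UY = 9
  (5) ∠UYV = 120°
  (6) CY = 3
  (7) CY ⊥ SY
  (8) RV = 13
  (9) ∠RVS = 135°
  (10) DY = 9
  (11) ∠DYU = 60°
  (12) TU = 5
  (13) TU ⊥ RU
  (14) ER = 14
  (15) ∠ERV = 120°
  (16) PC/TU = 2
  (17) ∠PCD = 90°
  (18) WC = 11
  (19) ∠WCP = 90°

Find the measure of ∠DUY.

Step 1: By the law of cosines on triangle UYD: UD² = 9² + 9² − 2·9·9·cos(60°) = 81, so UD = 9.
Step 2: By the inverse law of cosines on triangle DUY: cos(∠DUY) = (9² + 9² − 9²) / (2·9·9) = 81/162 = 0.5, so ∠DUY = 60°.

Therefore, the measure of angle ∠DUY = 60°.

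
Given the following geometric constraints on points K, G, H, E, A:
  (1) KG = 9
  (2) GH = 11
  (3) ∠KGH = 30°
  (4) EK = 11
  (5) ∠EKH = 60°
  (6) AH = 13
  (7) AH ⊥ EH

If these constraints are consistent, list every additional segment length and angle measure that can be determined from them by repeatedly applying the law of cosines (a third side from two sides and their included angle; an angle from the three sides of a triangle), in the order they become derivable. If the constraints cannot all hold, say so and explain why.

The constraints are consistent. Derivable facts, in order:
After 1 step:
- KH ≈ 5.53
After 2 steps:
- HE ≈ 9.53
- ∠GHK = 54.53°
- ∠GKH = 95.47°
After 3 steps:
- EA ≈ 16.12
- ∠EHK = 89.85°
- ∠HEK = 30.15°
After 4 steps:
- ∠AEH = 53.77°
- ∠EAH = 36.23°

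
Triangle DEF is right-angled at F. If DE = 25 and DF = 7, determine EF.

EF = sqrt(25^2 - 7^2) = sqrt(576) = 24

24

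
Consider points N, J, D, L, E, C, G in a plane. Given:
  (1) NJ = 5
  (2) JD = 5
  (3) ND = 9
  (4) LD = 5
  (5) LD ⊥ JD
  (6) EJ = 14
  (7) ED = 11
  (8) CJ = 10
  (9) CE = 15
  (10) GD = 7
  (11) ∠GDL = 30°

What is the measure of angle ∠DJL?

Step 1: By the law of cosines on triangle JDL: JL² = 5² + 5² − 2·5·5·cos(90°) = 50, so JL = 5·√2.
Step 2: By the inverse law of cosines on triangle DJL: cos(∠DJL) = (5² + (5·√2)² − 5²) / (2·5·5·√2) = 50/70.71 = 0.7071, so ∠DJL = 45°.

Therefore, the measure of angle ∠DJL = 45°.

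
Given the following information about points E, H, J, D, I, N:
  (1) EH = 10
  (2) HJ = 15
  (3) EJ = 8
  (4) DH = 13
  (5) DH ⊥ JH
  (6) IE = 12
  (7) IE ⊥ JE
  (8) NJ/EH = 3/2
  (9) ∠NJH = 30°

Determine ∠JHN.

From the given relations: NJ = 3/2·EH = 3/2·10 = 15.
Step 1: By the law of cosines on triangle HJN: HN² = 15² + 15² − 2·15·15·cos(30°) = 60.29, so HN ≈ 7.76.
Step 2: By the inverse law of cosines on triangle JHN: cos(∠JHN) = (15² + 7.76² − 15²) / (2·15·7.76) = 60.29/232.94 = 0.2588, so ∠JHN = 75°.

Therefore, the measure of angle ∠JHN = 75°.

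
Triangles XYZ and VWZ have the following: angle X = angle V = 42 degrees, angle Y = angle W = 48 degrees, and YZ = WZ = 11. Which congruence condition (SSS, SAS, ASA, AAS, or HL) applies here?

Consider the given information: angle X = angle V = 42 degrees, angle Y = angle W = 48 degrees, and YZ = WZ = 11
This is not SSS or HL: SSS requires all three pairs of sides, but we don't have that. HL only applies to right triangles with matching hypotenuse and leg.
The correct criterion is AAS. Two pairs of corresponding angles and a non-included side are equal (Angle-Angle-Side).

AAS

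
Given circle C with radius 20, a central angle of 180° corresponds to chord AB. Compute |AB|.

Drop a perpendicular from the center to the chord, bisecting both the chord and the central angle.
Each half-chord = r sin(θ/2) = 20 sin(90°).
The full chord = 2 × 20 × sin(90°) = 40.

40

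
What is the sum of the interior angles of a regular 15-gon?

The sum of interior angles of an n-sided polygon is (n - 2) * 180.
For n = 15: (15 - 2) * 180 = 13 * 180 = 2340 degrees.

2340 degrees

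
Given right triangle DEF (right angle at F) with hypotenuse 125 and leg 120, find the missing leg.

By the Pythagorean theorem: EF^2 = DE^2 - DF^2
EF^2 = 125^2 - 120^2 = 15625 - 14400 = 1225
EF = sqrt(1225) = 35

35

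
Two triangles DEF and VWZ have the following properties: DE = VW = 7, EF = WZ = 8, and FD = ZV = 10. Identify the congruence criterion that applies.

The given information provides:
DE = VW = 7, EF = WZ = 8, and FD = ZV = 10
This matches the SSS congruence theorem.
All three pairs of corresponding sides are equal (Side-Side-Side).

SSS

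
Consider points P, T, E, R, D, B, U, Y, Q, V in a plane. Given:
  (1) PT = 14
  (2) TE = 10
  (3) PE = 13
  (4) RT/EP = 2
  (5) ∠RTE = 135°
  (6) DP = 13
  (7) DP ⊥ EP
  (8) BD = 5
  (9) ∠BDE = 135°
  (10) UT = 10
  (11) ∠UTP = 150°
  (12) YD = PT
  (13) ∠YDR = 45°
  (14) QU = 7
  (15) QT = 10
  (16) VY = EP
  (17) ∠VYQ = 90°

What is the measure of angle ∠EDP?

Step 1: By the law of cosines on triangle DPE: DE² = 13² + 13² − 2·13·13·cos(90°) = 338, so DE = 13·√2.
Step 2: By the inverse law of cosines on triangle EDP: cos(∠EDP) = ((13·√2)² + 13² − 13²) / (2·13·√2·13) = 338/478 = 0.7071, so ∠EDP = 45°.

Therefore, the measure of angle ∠EDP = 45°.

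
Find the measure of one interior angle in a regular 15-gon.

Each interior angle of a regular n-gon is (n - 2) * 180 / n.
For n = 15: (15 - 2) * 180 / 15 = 2340/15 = 156 degrees.

156 degrees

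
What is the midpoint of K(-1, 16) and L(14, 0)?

The midpoint is the point halfway along the segment.
Move half the horizontal distance: -1 + (14 - -1)/2 = -1 + 15/2 = 13/2
Move half the vertical distance: 16 + (0 - 16)/2 = 16 + -16/2 = 8
Midpoint = (13/2, 8)

(13/2, 8)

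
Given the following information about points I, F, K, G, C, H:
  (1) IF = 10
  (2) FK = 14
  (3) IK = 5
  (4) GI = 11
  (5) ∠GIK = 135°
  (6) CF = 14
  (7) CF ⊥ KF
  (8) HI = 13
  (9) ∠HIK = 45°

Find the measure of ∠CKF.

Step 1: By the law of cosines on triangle KFC: KC² = 14² + 14² − 2·14·14·cos(90°) = 392, so KC = 14·√2.
Step 2: By the inverse law of cosines on triangle CKF: cos(∠CKF) = ((14·√2)² + 14² − 14²) / (2·14·√2·14) = 392/554.37 = 0.7071, so ∠CKF = 45°.

Therefore, the measure of angle ∠CKF = 45°.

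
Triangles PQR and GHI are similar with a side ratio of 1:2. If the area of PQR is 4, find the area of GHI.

Area ratio = (1/2)^2 = 1/4. Area of GHI = 4 * 4/1 = 16.

16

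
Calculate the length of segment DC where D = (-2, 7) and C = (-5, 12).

d = sqrt((-5 - -2)^2 + (12 - 7)^2)
d = sqrt(-3^2 + 5^2)
d = sqrt(9 + 25)
d = sqrt(34)

sqrt(34)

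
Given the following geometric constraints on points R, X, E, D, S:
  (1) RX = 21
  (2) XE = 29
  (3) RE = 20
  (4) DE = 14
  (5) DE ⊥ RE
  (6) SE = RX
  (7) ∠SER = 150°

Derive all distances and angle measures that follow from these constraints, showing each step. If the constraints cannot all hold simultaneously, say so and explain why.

The constraints are consistent.

From the given relations:
  SE = RX = 21

Step 1: From RE = 20, ED = 14, and ∠RED = 90°, by the law of cosines:
  RD² = RE² + ED² - 2·RE·ED·cos(90°) = 400 + 196 - 0 = 596
  RD = 2·√149

Step 2: From RE = 20, ES = 21, and ∠RES = 150°, by the law of cosines:
  RS² = RE² + ES² - 2·RE·ES·cos(150°) = 400 + 441 + 727.5 = 1568
  RS ≈ 39.6

Step 3: From RE = 20, RX = 21, EX = 29, by the inverse law of cosines:
  cos(∠ERX) = (RE² + RX² - EX²) / (2·RE·RX)
  ∠ERX = 90°

Step 4: From XE = 29, XR = 21, ER = 20, by the inverse law of cosines:
  cos(∠EXR) = (XE² + XR² - ER²) / (2·XE·XR)
  ∠EXR = 43.6°

Step 5: From ER = 20, EX = 29, RX = 21, by the inverse law of cosines:
  cos(∠REX) = (ER² + EX² - RX²) / (2·ER·EX)
  ∠REX = 46.4°

Step 6: From RD = 2·√149, RE = 20, DE = 14, by the inverse law of cosines:
  cos(∠DRE) = (RD² + RE² - DE²) / (2·RD·RE)
  ∠DRE = 34.99°

Step 7: From RE = 20, RS = 39.6, ES = 21, by the inverse law of cosines:
  cos(∠ERS) = (RE² + RS² - ES²) / (2·RE·RS)
  ∠ERS = 15.37°

Step 8: From DE = 14, DR = 2·√149, ER = 20, by the inverse law of cosines:
  cos(∠EDR) = (DE² + DR² - ER²) / (2·DE·DR)
  ∠EDR = 55.01°

Step 9: From SE = 21, SR = 39.6, ER = 20, by the inverse law of cosines:
  cos(∠ESR) = (SE² + SR² - ER²) / (2·SE·SR)
  ∠ESR = 14.63°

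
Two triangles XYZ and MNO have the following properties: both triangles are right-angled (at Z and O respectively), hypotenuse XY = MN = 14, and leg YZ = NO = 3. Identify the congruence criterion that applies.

Consider the given information: both triangles are right-angled (at Z and O respectively), hypotenuse XY = MN = 14, and leg YZ = NO = 3
This is not SSS or SAS: SSS requires all three pairs of sides, but we don't have that. SAS requires two sides and the included angle between them.
The correct criterion is HL. The hypotenuse and one leg of two right triangles are equal (Hypotenuse-Leg).

HL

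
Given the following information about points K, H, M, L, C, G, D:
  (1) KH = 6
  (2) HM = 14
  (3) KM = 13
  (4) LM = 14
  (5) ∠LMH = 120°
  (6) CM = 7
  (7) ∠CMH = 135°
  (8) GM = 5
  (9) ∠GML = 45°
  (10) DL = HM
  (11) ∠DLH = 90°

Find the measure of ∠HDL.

From the given relations: DL = HM = 14.
Step 1: By the law of cosines on triangle LMH: LH² = 14² + 14² − 2·14·14·cos(120°) = 588, so LH = 14·√3.
Step 2: By the law of cosines on triangle DLH: DH² = 14² + (14·√3)² − 2·14·14·√3·cos(90°) = 784, so DH = 28.
Step 3: By the inverse law of cosines on triangle HDL: cos(∠HDL) = (28² + 14² − (14·√3)²) / (2·28·14) = 392/784 = 0.5, so ∠HDL = 60°.

Therefore, the measure of angle ∠HDL = 60°.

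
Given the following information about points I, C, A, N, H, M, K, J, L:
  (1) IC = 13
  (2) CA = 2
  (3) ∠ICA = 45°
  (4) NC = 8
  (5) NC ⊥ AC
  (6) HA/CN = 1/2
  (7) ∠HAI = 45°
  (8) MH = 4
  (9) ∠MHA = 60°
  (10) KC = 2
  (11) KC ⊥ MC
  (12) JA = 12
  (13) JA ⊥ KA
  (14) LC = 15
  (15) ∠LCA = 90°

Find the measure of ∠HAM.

From the given relations: HA = 1/2·CN = 1/2·8 = 4.
Step 1: By the law of cosines on triangle AHM: AM² = 4² + 4² − 2·4·4·cos(60°) = 16, so AM = 4.
Step 2: By the inverse law of cosines on triangle HAM: cos(∠HAM) = (4² + 4² − 4²) / (2·4·4) = 16/32 = 0.5, so ∠HAM = 60°.

Therefore, the measure of angle ∠HAM = 60°.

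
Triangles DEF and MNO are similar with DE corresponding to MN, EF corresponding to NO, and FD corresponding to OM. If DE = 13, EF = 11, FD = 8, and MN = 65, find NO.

k = 65/13 = 5. NO = 5 * 11 = 55.

55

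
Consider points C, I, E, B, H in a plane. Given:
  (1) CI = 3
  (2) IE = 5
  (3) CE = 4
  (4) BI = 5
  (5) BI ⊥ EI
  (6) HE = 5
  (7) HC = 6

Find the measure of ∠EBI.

Step 1: By the law of cosines on triangle BIE: BE² = 5² + 5² − 2·5·5·cos(90°) = 50, so BE = 5·√2.
Step 2: By the inverse law of cosines on triangle EBI: cos(∠EBI) = ((5·√2)² + 5² − 5²) / (2·5·√2·5) = 50/70.71 = 0.7071, so ∠EBI = 45°.

Therefore, the measure of angle ∠EBI = 45°.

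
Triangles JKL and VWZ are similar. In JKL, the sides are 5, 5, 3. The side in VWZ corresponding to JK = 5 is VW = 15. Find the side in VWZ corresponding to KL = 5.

Since the triangles are similar, the ratio of corresponding sides is constant.
Scale factor k = VW / JK = 15 / 5 = 3
WZ = k * KL = 3 * 5 = 15

15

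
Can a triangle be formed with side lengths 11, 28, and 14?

No.
The triangle inequality is violated: 11 + 14 = 25 ≤ 28.
These lengths cannot form a triangle.

No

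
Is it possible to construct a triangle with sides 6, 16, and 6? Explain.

The longest side is 16. The other two sides sum to 6 + 6 = 12.
Since 12 ≤ 16, the two shorter sides cannot reach around to close the triangle.

No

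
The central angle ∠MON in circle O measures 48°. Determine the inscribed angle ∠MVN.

Inscribed angle = 48° / 2 = 24° (inscribed angle theorem).

24°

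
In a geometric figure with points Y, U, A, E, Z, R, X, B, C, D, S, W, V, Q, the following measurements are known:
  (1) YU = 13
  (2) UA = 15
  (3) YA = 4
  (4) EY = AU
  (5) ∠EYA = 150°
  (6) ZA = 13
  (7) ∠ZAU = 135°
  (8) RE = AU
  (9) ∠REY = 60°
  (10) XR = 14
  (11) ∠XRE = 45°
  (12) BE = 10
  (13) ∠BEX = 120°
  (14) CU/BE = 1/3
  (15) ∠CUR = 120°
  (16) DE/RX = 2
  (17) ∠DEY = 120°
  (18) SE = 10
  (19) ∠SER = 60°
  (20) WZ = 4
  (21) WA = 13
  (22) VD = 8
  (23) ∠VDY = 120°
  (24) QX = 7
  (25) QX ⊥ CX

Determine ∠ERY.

From the given relations: RE = AU = 15; EY = AU = 15.
Step 1: By the law of cosines on triangle REY: RY² = 15² + 15² − 2·15·15·cos(60°) = 225, so RY = 15.
Step 2: By the inverse law of cosines on triangle ERY: cos(∠ERY) = (15² + 15² − 15²) / (2·15·15) = 225/450 = 0.5, so ∠ERY = 60°.

Therefore, the measure of angle ∠ERY = 60°.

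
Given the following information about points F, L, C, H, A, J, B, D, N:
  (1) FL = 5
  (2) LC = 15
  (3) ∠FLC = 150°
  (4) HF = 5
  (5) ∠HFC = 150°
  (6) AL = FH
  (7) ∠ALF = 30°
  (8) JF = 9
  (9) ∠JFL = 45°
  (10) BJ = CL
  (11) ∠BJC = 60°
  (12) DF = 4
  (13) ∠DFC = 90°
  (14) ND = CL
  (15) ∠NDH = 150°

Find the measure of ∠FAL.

From the given relations: AL = FH = 5.
Step 1: By the law of cosines on triangle ALF: AF² = 5² + 5² − 2·5·5·cos(30°) = 6.7, so AF ≈ 2.59.
Step 2: By the inverse law of cosines on triangle FAL: cos(∠FAL) = (2.59² + 5² − 5²) / (2·2.59·5) = 6.7/25.88 = 0.2588, so ∠FAL = 75°.

Therefore, the measure of angle ∠FAL = 75°.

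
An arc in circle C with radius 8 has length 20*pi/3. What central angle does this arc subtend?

θ = 360 × 20*pi/3 / (2π × 8) = 150° (rearranging arc length formula).

150°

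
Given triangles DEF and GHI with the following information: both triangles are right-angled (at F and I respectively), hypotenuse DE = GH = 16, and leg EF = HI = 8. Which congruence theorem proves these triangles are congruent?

The given information provides:
both triangles are right-angled (at F and I respectively), hypotenuse DE = GH = 16, and leg EF = HI = 8
This matches the HL congruence theorem.
The hypotenuse and one leg of two right triangles are equal (Hypotenuse-Leg).

HL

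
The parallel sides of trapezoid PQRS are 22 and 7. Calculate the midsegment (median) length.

The midsegment of a trapezoid = (base1 + base2) / 2
midsegment = (22 + 7) / 2
midsegment = 29 / 2
midsegment = 29/2

29/2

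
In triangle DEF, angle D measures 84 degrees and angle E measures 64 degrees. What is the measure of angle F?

Let angle F = x. Then 84 + 64 + x = 180.
x = 180 - 148 = 32 degrees.

32 degrees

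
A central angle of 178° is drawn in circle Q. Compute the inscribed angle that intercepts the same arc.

By the inscribed angle theorem, the inscribed angle is half the central angle.
Inscribed angle = 178° / 2 = 89°

89°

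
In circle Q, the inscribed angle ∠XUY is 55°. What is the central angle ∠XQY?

The inscribed angle theorem states that a central angle is always twice any inscribed angle that subtends the same arc.
Since the inscribed angle is 55°, the central angle = 2 × 55° = 110°.

110°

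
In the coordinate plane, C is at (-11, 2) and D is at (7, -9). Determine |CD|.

The horizontal distance is |7 - -11| = 18 and the vertical distance is |-9 - 2| = 11.
By the Pythagorean theorem, d = sqrt(18^2 + 11^2) = sqrt(445).

sqrt(445)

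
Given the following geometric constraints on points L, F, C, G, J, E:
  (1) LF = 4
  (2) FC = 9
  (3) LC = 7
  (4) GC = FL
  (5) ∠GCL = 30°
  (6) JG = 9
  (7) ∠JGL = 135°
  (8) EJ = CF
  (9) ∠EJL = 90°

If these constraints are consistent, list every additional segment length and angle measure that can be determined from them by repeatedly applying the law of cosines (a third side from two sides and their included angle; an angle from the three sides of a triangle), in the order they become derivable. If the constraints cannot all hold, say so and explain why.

The constraints are consistent. Derivable facts, in order:
After 1 step:
- LG ≈ 4.06
- ∠CFL = 48.19°
- ∠CLF = 106.6°
- ∠FCL = 25.21°
After 2 steps:
- LJ ≈ 12.22
- ∠CGL = 120.51°
- ∠CLG = 29.49°
After 3 steps:
- LE ≈ 15.17
- ∠GJL = 13.6°
- ∠GLJ = 31.4°
After 4 steps:
- ∠ELJ = 36.38°
- ∠JEL = 53.62°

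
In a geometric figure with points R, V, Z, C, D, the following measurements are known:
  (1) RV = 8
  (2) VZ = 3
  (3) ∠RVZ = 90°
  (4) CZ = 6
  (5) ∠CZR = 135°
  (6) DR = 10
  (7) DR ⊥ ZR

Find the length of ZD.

Step 1: By the law of cosines on triangle ZVR: ZR² = 3² + 8² − 2·3·8·cos(90°) = 73, so ZR = √73.
Step 2: By the law of cosines on triangle ZRD: ZD² = √73² + 10² − 2·√73·10·cos(90°) = 173, so ZD = √173.

Therefore, the length of ZD = √173.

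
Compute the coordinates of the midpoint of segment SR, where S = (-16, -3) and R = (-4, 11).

M = ((x₁ + x₂)/2, (y₁ + y₂)/2)
= ((-16 + -4)/2, (-3 + 11)/2)
= (-20/2, 8/2) = (-10, 4)

(-10, 4)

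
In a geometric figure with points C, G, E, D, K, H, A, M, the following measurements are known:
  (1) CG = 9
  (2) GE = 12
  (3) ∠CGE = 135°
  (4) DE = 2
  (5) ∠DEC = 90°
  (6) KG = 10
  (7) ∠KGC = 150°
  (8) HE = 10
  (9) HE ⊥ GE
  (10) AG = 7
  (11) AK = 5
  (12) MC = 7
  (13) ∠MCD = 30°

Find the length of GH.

Step 1: By the law of cosines on triangle GEH: GH² = 12² + 10² − 2·12·10·cos(90°) = 244, so GH = 2·√61.

Therefore, the length of GH = 2·√61.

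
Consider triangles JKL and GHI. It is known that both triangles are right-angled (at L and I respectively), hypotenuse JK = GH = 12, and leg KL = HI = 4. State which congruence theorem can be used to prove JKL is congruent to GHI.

The given information provides:
both triangles are right-angled (at L and I respectively), hypotenuse JK = GH = 12, and leg KL = HI = 4
This matches the HL congruence theorem.
The hypotenuse and one leg of two right triangles are equal (Hypotenuse-Leg).

HL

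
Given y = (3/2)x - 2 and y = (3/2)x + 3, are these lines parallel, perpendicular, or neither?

Slope of line 1: m1 = 3/2
Slope of line 2: m2 = 3/2
m1 = m2, so the lines are parallel.

Parallel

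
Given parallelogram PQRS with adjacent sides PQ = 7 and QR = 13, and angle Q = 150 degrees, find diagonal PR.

Law of cosines: d^2 = 7^2 + 13^2 - 2(7)(13)cos(150°) = 91*sqrt(3) + 218, so d = sqrt(91*sqrt(3) + 218).

sqrt(91*sqrt(3) + 218)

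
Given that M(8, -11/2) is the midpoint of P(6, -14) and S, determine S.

Using the midpoint formula: M = ((x1 + x2)/2, (y1 + y2)/2)
We know M = (8, -11/2) and P = (6, -14)
For x: 8 = (6 + x2)/2, so x2 = 2*8 - 6 = 10
For y: -11/2 = (-14 + y2)/2, so y2 = 2*-11/2 - -14 = 3
S = (10, 3)

(10, 3)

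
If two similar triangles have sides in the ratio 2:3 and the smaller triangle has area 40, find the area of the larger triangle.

The ratio of areas of similar triangles = (side ratio)^2.
Side ratio = 2:3, so area ratio = 4:9.
Area of the larger triangle / Area of the smaller triangle = 9/4
Area of the larger triangle = 40 * 9/4 = 90

90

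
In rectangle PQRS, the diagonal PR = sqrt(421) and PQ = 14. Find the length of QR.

Using the Pythagorean theorem: d^2 = a^2 + b^2
b^2 = d^2 - a^2
b^2 = 421 - 196
b^2 = 225
b = sqrt(225) = 15

15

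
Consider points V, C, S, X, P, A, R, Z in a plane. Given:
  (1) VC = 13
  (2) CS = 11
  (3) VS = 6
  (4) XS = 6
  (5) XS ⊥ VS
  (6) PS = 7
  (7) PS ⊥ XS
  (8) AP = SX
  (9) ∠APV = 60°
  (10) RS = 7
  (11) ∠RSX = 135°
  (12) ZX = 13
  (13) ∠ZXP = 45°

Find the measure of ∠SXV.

Step 1: By the law of cosines on triangle XSV: XV² = 6² + 6² − 2·6·6·cos(90°) = 72, so XV = 6·√2.
Step 2: By the inverse law of cosines on triangle SXV: cos(∠SXV) = (6² + (6·√2)² − 6²) / (2·6·6·√2) = 72/101.82 = 0.7071, so ∠SXV = 45°.

Therefore, the measure of angle ∠SXV = 45°.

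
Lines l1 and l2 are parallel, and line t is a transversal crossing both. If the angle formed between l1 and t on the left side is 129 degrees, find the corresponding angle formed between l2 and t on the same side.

When a transversal crosses parallel lines, angles in the same position at each intersection are called corresponding angles.
These are always equal, so the answer is 129 degrees.

129 degrees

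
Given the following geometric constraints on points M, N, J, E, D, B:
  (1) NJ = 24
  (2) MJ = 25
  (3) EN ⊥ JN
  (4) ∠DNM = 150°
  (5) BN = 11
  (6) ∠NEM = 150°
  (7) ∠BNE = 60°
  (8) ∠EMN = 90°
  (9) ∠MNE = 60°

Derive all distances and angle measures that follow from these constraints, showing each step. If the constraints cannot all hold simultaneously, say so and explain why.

These constraints are not satisfiable: (6), (8) and (9) are the three interior angles of triangle NEM, which must sum to 180°, but 150° + 90° + 60° = 300°. No planar figure meets all of them, so nothing further can be derived.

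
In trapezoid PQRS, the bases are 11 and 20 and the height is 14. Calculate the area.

Area of a trapezoid = (base1 + base2) * height / 2
Area = (11 + 20) * 14 / 2
Area = 31 * 14 / 2
Area = 434 / 2
Area = 217

217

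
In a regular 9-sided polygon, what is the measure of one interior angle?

Each interior angle of a regular n-gon is (n - 2) * 180 / n.
For n = 9: (9 - 2) * 180 / 9 = 1260/9 = 140 degrees.

140 degrees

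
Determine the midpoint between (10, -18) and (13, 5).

M = ((x₁ + x₂)/2, (y₁ + y₂)/2)
= ((10 + 13)/2, (-18 + 5)/2)
= (23/2, -13/2) = (23/2, -13/2)

(23/2, -13/2)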